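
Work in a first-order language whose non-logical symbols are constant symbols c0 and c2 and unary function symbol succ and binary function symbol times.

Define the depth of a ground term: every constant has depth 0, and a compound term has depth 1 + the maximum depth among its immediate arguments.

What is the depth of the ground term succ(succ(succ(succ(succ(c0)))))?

depth(succ(c0)) = 1 + depth(c0) = 1 + 0 = 1
depth(succ(succ(c0))) = 1 + depth(succ(c0)) = 1 + 1 = 2
depth(succ(succ(succ(c0)))) = 1 + depth(succ(succ(c0))) = 1 + 2 = 3
depth(succ(succ(succ(succ(c0))))) = 1 + depth(succ(succ(succ(c0)))) = 1 + 3 = 4
depth(succ(succ(succ(succ(succ(c0)))))) = 1 + depth(succ(succ(succ(succ(c0))))) = 1 + 4 = 5

5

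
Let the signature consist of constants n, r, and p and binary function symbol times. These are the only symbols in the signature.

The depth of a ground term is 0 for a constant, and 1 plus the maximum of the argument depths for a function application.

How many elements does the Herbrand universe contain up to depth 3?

21612

Count level by level. With function symbols times/2, the terms of depth ≤ k are the 3 constants together with each function applied to depth-≤(k−1) tuples, so N_k = 3 + N_{k-1}^2.
N_0 = 3
N_1 = 3 + 3^2 = 12
N_2 = 3 + 12^2 = 147
N_3 = 3 + 147^2 = 21612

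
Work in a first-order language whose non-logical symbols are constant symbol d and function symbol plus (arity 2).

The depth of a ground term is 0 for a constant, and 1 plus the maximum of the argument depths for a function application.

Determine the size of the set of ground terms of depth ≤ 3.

Let N_k count ground terms of depth at most k. Each non-constant term of depth ≤ k is some function symbol applied to depth-≤(k−1) arguments, giving N_k = 1 + N_{k-1}^2.
N_0 = 1
N_1 = 1 + 1^2 = 2
N_2 = 1 + 2^2 = 5
N_3 = 1 + 5^2 = 26

26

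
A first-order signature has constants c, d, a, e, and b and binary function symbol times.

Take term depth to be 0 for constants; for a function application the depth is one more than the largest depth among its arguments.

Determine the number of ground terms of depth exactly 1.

Write N_k for the number of ground terms of depth ≤ k. A term of depth ≤ k is either a constant or a function symbol applied to arguments of depth ≤ k−1, so N_k = 5 + N_{k-1}^2.
N_0 = 5
N_1 = 5 + 5^2 = 30
Terms of depth exactly 1: N_1 − N_0 = 30 − 5 = 25.

25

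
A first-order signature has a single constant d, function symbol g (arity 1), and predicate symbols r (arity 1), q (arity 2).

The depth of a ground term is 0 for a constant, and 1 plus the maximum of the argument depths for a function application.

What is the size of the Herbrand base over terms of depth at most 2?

12

First count ground terms of depth ≤ 2.
Let N_k count ground terms of depth at most k. Each non-constant term of depth ≤ k is some function symbol applied to depth-≤(k−1) arguments, giving N_k = 1 + N_{k-1}.
N_0 = 1
N_1 = 1 + 1 = 2
N_2 = 1 + 2 = 3
So |H| = 3.
Each predicate of arity r yields |H|^r ground atoms (one per choice of an r-tuple from H):
  r: 3;  q: 3^2 = 9
Total ground atoms: 3 + 9 = 12.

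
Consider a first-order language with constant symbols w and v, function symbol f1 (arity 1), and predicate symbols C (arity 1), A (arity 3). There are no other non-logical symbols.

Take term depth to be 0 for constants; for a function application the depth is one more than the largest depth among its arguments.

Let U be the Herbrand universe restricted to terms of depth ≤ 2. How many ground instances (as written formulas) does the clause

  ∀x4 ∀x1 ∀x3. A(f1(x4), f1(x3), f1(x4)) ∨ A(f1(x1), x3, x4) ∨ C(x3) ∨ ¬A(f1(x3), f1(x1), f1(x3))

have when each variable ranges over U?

Ground terms of depth ≤ 2:
  Write N_k for the number of ground terms of depth ≤ k. A term of depth ≤ k is either a constant or a function symbol applied to arguments of depth ≤ k−1, so N_k = 2 + N_{k-1}.
  N_0 = 2
  N_1 = 2 + 2 = 4
  N_2 = 2 + 4 = 6
  Explicitly: w, v, f1(w), f1(v), f1(f1(w)), f1(f1(v)).
So there are 6 ground terms available for substitution.
There are 3 variables to instantiate (x4, x1, x3), each occurring in at least one literal, so different choices give different ground instances.
Number of ground instances = 6^3 = 216.

216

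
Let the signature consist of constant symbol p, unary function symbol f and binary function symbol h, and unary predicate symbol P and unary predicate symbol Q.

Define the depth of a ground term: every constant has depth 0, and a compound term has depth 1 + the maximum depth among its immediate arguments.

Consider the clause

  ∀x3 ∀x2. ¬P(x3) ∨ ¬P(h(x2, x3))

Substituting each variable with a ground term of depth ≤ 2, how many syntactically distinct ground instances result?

169

Ground terms of depth ≤ 2:
  Let N_k count ground terms of depth at most k. Each non-constant term of depth ≤ k is some function symbol applied to depth-≤(k−1) arguments, giving N_k = 1 + N_{k-1} + N_{k-1}^2.
  N_0 = 1
  N_1 = 1 + 1 + 1^2 = 3
  N_2 = 1 + 3 + 3^2 = 13
So there are 13 ground terms available for substitution.
Each of x3, x2 ranges independently over the available ground terms, and distinct assignments produce distinct instances.
Number of ground instances = 13^2 = 169.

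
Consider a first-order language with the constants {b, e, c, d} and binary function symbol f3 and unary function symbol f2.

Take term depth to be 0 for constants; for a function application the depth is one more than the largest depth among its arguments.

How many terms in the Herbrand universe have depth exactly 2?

Let N_k count ground terms of depth at most k. Each non-constant term of depth ≤ k is some function symbol applied to depth-≤(k−1) arguments, giving N_k = 4 + N_{k-1}^2 + N_{k-1}.
N_0 = 4
N_1 = 4 + 4^2 + 4 = 24
N_2 = 4 + 24^2 + 24 = 604
Terms of depth exactly 2: N_2 − N_1 = 604 − 24 = 580.

580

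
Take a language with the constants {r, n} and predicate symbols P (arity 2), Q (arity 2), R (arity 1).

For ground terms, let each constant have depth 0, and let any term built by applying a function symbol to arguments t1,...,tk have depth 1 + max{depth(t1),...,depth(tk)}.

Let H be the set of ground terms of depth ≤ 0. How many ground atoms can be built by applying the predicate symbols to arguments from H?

First count ground terms of depth ≤ 0.
With no function symbols every ground term is a constant, so there are exactly 2 ground terms at every depth bound.
N_0 = 2
So |H| = 2.
A ground atom is a predicate applied to a tuple of terms from H, so the count is the sum over predicates of |H|^arity:
  P: 2^2 = 4;  Q: 2^2 = 4;  R: 2
Total ground atoms: 4 + 4 + 2 = 10.

10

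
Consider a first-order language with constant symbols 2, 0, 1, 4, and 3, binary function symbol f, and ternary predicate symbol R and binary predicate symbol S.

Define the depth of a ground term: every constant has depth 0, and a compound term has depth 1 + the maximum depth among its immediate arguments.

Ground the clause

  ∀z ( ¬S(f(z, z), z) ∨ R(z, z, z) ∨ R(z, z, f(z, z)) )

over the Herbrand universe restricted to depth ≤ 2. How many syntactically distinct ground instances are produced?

905

Ground terms of depth ≤ 2:
  Write N_k for the number of ground terms of depth ≤ k. A term of depth ≤ k is either a constant or a function symbol applied to arguments of depth ≤ k−1, so N_k = 5 + N_{k-1}^2.
  N_0 = 5
  N_1 = 5 + 5^2 = 30
  N_2 = 5 + 30^2 = 905
So there are 905 ground terms available for substitution.
There is 1 variable to instantiate (z),  occurring in at least one literal, so different choices give different ground instances.
Number of ground instances = 905.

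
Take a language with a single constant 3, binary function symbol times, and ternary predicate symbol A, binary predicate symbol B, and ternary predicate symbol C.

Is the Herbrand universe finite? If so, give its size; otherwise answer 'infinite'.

infinite

The signature has at least one function symbol (times, arity 2) and at least one constant (3).
Iterating times gives infinitely many distinct ground terms: 3, times(3, 3), times(times(3, 3), times(3, 3)), ...
So the Herbrand universe is infinite.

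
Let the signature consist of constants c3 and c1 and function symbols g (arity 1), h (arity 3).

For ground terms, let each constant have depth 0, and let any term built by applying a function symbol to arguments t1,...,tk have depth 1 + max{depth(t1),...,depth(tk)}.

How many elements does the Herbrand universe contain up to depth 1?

12

Write N_k for the number of ground terms of depth ≤ k. A term of depth ≤ k is either a constant or a function symbol applied to arguments of depth ≤ k−1, so N_k = 2 + N_{k-1} + N_{k-1}^3.
N_0 = 2
N_1 = 2 + 2 + 2^3 = 12
Explicitly: c3, c1, g(c3), g(c1), h(c3, c3, c3), h(c3, c3, c1), h(c3, c1, c3), h(c3, c1, c1), h(c1, c3, c3), h(c1, c3, c1), h(c1, c1, c3), h(c1, c1, c1).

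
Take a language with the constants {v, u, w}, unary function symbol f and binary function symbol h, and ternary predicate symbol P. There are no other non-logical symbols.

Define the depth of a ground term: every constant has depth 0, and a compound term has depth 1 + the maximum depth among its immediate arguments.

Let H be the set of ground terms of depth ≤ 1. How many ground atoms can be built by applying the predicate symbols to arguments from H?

3375

First count ground terms of depth ≤ 1.
Let N_k count ground terms of depth at most k. Each non-constant term of depth ≤ k is some function symbol applied to depth-≤(k−1) arguments, giving N_k = 3 + N_{k-1} + N_{k-1}^2.
N_0 = 3
N_1 = 3 + 3 + 3^2 = 15
So |H| = 15.
Ground atoms are formed by filling each argument slot of a predicate with a term from H, so an r-ary predicate gives |H|^r atoms:
  P: 15^3 = 3375
Total ground atoms: 3375.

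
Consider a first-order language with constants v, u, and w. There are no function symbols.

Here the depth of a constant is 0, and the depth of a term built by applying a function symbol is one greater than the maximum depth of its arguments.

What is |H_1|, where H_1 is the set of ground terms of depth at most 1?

With no function symbols every ground term is a constant, so there are exactly 3 ground terms at every depth bound.
N_0 = 3
N_1 = 3

3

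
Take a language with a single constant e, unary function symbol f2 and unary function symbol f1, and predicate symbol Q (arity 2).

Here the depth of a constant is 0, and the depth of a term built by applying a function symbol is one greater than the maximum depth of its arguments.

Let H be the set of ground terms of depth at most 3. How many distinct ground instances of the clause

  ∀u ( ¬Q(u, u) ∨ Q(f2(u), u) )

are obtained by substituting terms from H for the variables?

Ground terms of depth ≤ 3:
  Count level by level. With function symbols f2/1, f1/1, the terms of depth ≤ k are the 1 constant together with each function applied to depth-≤(k−1) tuples, so N_k = 1 + N_{k-1} + N_{k-1}.
  N_0 = 1
  N_1 = 1 + 1 + 1 = 3
  N_2 = 1 + 3 + 3 = 7
  N_3 = 1 + 7 + 7 = 15
So there are 15 ground terms available for substitution.
The clause has 1 distinct variable (u), which appears in the body. In the free term algebra distinct substitutions yield syntactically distinct ground instances.
Number of ground instances = 15.

15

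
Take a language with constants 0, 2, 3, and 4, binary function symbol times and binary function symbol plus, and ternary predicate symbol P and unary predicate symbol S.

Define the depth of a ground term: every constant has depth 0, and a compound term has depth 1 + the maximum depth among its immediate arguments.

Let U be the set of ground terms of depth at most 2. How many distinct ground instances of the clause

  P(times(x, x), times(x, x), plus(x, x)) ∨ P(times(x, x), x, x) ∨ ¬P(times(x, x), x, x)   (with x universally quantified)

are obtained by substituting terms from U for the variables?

2596

Ground terms of depth ≤ 2:
  Count level by level. With function symbols times/2, plus/2, the terms of depth ≤ k are the 4 constants together with each function applied to depth-≤(k−1) tuples, so N_k = 4 + N_{k-1}^2 + N_{k-1}^2.
  N_0 = 4
  N_1 = 4 + 4^2 + 4^2 = 36
  N_2 = 4 + 36^2 + 36^2 = 2596
So there are 2596 ground terms available for substitution.
There is 1 variable to instantiate (x),  occurring in at least one literal, so different choices give different ground instances.
Number of ground instances = 2596.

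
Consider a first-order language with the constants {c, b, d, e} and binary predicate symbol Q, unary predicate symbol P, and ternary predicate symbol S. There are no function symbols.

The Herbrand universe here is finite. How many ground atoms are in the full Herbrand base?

84

With no function symbols, the Herbrand universe is just the 4 constants.
Ground atoms per predicate: Q: 4^2 = 16, P: 4, S: 4^3 = 64.
Herbrand base size = 16 + 4 + 64 = 84.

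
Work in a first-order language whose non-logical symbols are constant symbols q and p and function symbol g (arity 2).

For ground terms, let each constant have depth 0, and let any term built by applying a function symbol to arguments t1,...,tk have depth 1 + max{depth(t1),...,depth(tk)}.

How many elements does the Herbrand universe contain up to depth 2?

If N_k denotes the number of depth-≤k ground terms, the 2 constants give N_0 = 2, and each function symbol of arity r contributes N_{k-1}^r new terms at level k: N_k = 2 + N_{k-1}^2.
N_0 = 2
N_1 = 2 + 2^2 = 6
N_2 = 2 + 6^2 = 38

38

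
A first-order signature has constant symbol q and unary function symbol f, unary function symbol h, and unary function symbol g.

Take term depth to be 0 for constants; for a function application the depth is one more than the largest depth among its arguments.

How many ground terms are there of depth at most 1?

Write N_k for the number of ground terms of depth ≤ k. A term of depth ≤ k is either a constant or a function symbol applied to arguments of depth ≤ k−1, so N_k = 1 + N_{k-1} + N_{k-1} + N_{k-1}.
N_0 = 1
N_1 = 1 + 1 + 1 + 1 = 4
Explicitly: q, f(q), h(q), g(q).

4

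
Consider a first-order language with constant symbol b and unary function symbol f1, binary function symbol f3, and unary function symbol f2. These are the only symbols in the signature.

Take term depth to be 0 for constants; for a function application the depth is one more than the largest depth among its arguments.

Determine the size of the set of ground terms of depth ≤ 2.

25

If N_k denotes the number of depth-≤k ground terms, the 1 constant gives N_0 = 1, and each function symbol of arity r contributes N_{k-1}^r new terms at level k: N_k = 1 + N_{k-1} + N_{k-1}^2 + N_{k-1}.
N_0 = 1
N_1 = 1 + 1 + 1^2 + 1 = 4
N_2 = 1 + 4 + 4^2 + 4 = 25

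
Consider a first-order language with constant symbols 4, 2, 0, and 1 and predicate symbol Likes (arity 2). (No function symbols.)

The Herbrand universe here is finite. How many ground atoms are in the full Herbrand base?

With no function symbols, the Herbrand universe is just the 4 constants.
Ground atoms per predicate: Likes: 4^2 = 16.
Herbrand base size = 16 = 16.

16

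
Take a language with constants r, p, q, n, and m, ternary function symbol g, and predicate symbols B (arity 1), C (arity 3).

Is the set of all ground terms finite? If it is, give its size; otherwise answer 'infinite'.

The signature has at least one function symbol (g, arity 3) and at least one constant (r).
Iterating g gives infinitely many distinct ground terms: r, g(r, r, r), g(g(r, r, r), g(r, r, r), g(r, r, r)), ...
So the Herbrand universe is infinite.

infinite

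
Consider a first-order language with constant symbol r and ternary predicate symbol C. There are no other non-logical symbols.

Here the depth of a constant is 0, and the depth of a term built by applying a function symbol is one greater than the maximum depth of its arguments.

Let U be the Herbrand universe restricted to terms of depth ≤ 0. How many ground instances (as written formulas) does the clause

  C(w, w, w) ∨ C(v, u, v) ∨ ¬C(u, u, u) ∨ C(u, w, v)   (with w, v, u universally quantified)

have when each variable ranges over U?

Ground terms of depth ≤ 0:
  With no function symbols every ground term is a constant, so there is exactly 1 ground term at every depth bound.
  N_0 = 1
  Explicitly: r.
So there is exactly 1 ground term available for substitution.
There are 3 variables to instantiate (w, v, u), each occurring in at least one literal, so different choices give different ground instances.
Number of ground instances = 1^3 = 1.

1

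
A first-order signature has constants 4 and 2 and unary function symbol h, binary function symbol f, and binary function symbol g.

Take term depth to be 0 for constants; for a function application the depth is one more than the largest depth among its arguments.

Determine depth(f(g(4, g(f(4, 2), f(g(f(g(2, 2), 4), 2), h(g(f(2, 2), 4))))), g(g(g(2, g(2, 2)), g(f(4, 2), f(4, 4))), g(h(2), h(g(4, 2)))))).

depth(f(4, 2)) = 1 + max(0, 0) = 1
depth(g(2, 2)) = 1 + max(0, 0) = 1
depth(f(g(2, 2), 4)) = 1 + max(1, 0) = 2
depth(g(f(g(2, 2), 4), 2)) = 1 + max(2, 0) = 3
depth(f(2, 2)) = 1 + max(0, 0) = 1
depth(g(f(2, 2), 4)) = 1 + max(1, 0) = 2
depth(h(g(f(2, 2), 4))) = 1 + depth(g(f(2, 2), 4)) = 1 + 2 = 3
depth(f(g(f(g(2, 2), 4), 2), h(g(f(2, 2), 4)))) = 1 + max(3, 3) = 4
depth(g(f(4, 2), f(g(f(g(2, 2), 4), 2), h(g(f(2, 2), 4))))) = 1 + max(1, 4) = 5
depth(g(4, g(f(4, 2), f(g(f(g(2, 2), 4), 2), h(g(f(2, 2), 4)))))) = 1 + max(0, 5) = 6
depth(g(2, g(2, 2))) = 1 + max(0, 1) = 2
depth(f(4, 4)) = 1 + max(0, 0) = 1
depth(g(f(4, 2), f(4, 4))) = 1 + max(1, 1) = 2
depth(g(g(2, g(2, 2)), g(f(4, 2), f(4, 4)))) = 1 + max(2, 2) = 3
depth(h(2)) = 1 + depth(2) = 1 + 0 = 1
depth(g(4, 2)) = 1 + max(0, 0) = 1
depth(h(g(4, 2))) = 1 + depth(g(4, 2)) = 1 + 1 = 2
depth(g(h(2), h(g(4, 2)))) = 1 + max(1, 2) = 3
depth(g(g(g(2, g(2, 2)), g(f(4, 2), f(4, 4))), g(h(2), h(g(4, 2))))) = 1 + max(3, 3) = 4
depth(f(g(4, g(f(4, 2), f(g(f(g(2, 2), 4), 2), h(g(f(2, 2), 4))))), g(g(g(2, g(2, 2)), g(f(4, 2), f(4, 4))), g(h(2), h(g(4, 2)))))) = 1 + max(6, 4) = 7

7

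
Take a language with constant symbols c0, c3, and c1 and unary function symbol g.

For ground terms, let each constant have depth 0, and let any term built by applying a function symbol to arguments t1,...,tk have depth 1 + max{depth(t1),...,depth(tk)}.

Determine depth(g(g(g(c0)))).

3

depth(g(c0)) = 1 + depth(c0) = 1 + 0 = 1
depth(g(g(c0))) = 1 + depth(g(c0)) = 1 + 1 = 2
depth(g(g(g(c0)))) = 1 + depth(g(g(c0))) = 1 + 2 = 3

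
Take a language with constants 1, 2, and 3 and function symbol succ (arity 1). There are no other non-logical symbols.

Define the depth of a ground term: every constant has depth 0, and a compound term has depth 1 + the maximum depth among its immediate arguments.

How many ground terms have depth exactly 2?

Let N_k = |{terms of depth ≤ k}|. Then N_0 = 3 and N_k = 3 + N_{k-1} for k ≥ 1 (one summand per function symbol, arity giving the exponent).
N_0 = 3
N_1 = 3 + 3 = 6
N_2 = 3 + 6 = 9
Terms of depth exactly 2: N_2 − N_1 = 9 − 6 = 3.

3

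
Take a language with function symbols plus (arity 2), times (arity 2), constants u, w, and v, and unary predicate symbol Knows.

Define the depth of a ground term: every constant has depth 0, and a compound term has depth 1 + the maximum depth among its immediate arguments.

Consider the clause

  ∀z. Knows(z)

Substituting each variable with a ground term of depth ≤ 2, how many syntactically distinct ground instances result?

885

Ground terms of depth ≤ 2:
  Write N_k for the number of ground terms of depth ≤ k. A term of depth ≤ k is either a constant or a function symbol applied to arguments of depth ≤ k−1, so N_k = 3 + N_{k-1}^2 + N_{k-1}^2.
  N_0 = 3
  N_1 = 3 + 3^2 + 3^2 = 21
  N_2 = 3 + 21^2 + 21^2 = 885
So there are 885 ground terms available for substitution.
There is 1 variable to instantiate (z),  occurring in at least one literal, so different choices give different ground instances.
Number of ground instances = 885.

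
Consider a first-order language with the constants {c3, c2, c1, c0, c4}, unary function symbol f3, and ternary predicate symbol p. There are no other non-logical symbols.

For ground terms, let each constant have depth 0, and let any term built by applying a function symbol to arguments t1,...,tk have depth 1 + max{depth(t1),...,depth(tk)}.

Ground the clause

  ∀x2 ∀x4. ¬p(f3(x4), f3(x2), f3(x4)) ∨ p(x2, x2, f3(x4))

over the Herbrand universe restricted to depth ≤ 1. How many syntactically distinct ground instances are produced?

Ground terms of depth ≤ 1:
  Count level by level. With function symbols f3/1, the terms of depth ≤ k are the 5 constants together with each function applied to depth-≤(k−1) tuples, so N_k = 5 + N_{k-1}.
  N_0 = 5
  N_1 = 5 + 5 = 10
So there are 10 ground terms available for substitution.
The clause has 2 distinct variables (x2, x4), each appearing in the body. In the free term algebra distinct substitutions yield syntactically distinct ground instances.
Number of ground instances = 10^2 = 100.

100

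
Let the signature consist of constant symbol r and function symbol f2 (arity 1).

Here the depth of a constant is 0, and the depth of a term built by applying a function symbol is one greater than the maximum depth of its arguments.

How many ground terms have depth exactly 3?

Let N_k count ground terms of depth at most k. Each non-constant term of depth ≤ k is some function symbol applied to depth-≤(k−1) arguments, giving N_k = 1 + N_{k-1}.
N_0 = 1
N_1 = 1 + 1 = 2
N_2 = 1 + 2 = 3
N_3 = 1 + 3 = 4
Terms of depth exactly 3: N_3 − N_2 = 4 − 3 = 1.

1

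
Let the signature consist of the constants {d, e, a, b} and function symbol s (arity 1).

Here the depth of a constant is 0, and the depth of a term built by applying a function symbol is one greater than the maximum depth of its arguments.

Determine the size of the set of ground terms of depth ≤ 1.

8

Let N_k count ground terms of depth at most k. Each non-constant term of depth ≤ k is some function symbol applied to depth-≤(k−1) arguments, giving N_k = 4 + N_{k-1}.
N_0 = 4
N_1 = 4 + 4 = 8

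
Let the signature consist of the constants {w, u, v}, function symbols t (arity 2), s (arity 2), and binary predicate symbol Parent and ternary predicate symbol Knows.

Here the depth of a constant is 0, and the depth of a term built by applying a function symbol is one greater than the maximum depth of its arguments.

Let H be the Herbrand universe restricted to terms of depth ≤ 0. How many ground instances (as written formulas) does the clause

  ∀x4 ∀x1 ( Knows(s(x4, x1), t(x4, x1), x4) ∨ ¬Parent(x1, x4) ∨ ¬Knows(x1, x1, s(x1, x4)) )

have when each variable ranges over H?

Ground terms of depth ≤ 0:
  If N_k denotes the number of depth-≤k ground terms, the 3 constants give N_0 = 3, and each function symbol of arity r contributes N_{k-1}^r new terms at level k: N_k = 3 + N_{k-1}^2 + N_{k-1}^2.
  N_0 = 3
  Explicitly: w, u, v.
So there are 3 ground terms available for substitution.
There are 2 variables to instantiate (x4, x1), each occurring in at least one literal, so different choices give different ground instances.
Number of ground instances = 3^2 = 9.

9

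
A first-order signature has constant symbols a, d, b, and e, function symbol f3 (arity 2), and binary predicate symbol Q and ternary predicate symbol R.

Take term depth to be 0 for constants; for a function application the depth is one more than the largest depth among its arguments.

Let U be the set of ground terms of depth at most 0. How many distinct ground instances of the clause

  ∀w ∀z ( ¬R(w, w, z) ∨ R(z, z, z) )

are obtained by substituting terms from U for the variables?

Ground terms of depth ≤ 0:
  If N_k denotes the number of depth-≤k ground terms, the 4 constants give N_0 = 4, and each function symbol of arity r contributes N_{k-1}^r new terms at level k: N_k = 4 + N_{k-1}^2.
  N_0 = 4
  Explicitly: a, d, b, e.
So there are 4 ground terms available for substitution.
The body mentions every one of the 2 quantified variables; since ground terms form a free algebra, no two substitutions collapse to the same formula.
Number of ground instances = 4^2 = 16.

16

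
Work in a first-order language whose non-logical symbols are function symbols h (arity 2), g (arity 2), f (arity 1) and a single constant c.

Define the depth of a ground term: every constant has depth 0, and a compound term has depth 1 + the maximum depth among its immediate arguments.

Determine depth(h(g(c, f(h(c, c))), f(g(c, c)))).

4

depth(h(c, c)) = 1 + max(0, 0) = 1
depth(f(h(c, c))) = 1 + depth(h(c, c)) = 1 + 1 = 2
depth(g(c, f(h(c, c)))) = 1 + max(0, 2) = 3
depth(g(c, c)) = 1 + max(0, 0) = 1
depth(f(g(c, c))) = 1 + depth(g(c, c)) = 1 + 1 = 2
depth(h(g(c, f(h(c, c))), f(g(c, c)))) = 1 + max(3, 2) = 4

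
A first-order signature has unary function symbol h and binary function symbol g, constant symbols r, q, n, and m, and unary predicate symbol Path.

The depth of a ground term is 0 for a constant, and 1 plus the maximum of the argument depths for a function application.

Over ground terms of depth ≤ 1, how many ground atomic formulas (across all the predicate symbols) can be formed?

First count ground terms of depth ≤ 1.
Write N_k for the number of ground terms of depth ≤ k. A term of depth ≤ k is either a constant or a function symbol applied to arguments of depth ≤ k−1, so N_k = 4 + N_{k-1} + N_{k-1}^2.
N_0 = 4
N_1 = 4 + 4 + 4^2 = 24
So |H| = 24.
For each predicate symbol, the number of ground atoms is |H| raised to its arity; summing:
  Path: 24
Total ground atoms: 24.

24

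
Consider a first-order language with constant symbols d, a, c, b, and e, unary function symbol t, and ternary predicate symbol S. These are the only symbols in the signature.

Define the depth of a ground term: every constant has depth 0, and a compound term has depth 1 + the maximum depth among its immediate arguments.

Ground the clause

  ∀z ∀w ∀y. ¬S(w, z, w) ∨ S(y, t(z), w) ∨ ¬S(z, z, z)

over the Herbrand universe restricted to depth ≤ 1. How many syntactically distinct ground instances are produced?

1000

Ground terms of depth ≤ 1:
  If N_k denotes the number of depth-≤k ground terms, the 5 constants give N_0 = 5, and each function symbol of arity r contributes N_{k-1}^r new terms at level k: N_k = 5 + N_{k-1}.
  N_0 = 5
  N_1 = 5 + 5 = 10
So there are 10 ground terms available for substitution.
There are 3 variables to instantiate (z, w, y), each occurring in at least one literal, so different choices give different ground instances.
Number of ground instances = 10^3 = 1000.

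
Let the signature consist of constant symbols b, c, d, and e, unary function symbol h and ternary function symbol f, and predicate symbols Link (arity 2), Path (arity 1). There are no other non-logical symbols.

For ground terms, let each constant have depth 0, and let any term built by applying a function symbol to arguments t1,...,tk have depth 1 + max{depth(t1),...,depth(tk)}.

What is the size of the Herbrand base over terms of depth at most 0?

First count ground terms of depth ≤ 0.
If N_k denotes the number of depth-≤k ground terms, the 4 constants give N_0 = 4, and each function symbol of arity r contributes N_{k-1}^r new terms at level k: N_k = 4 + N_{k-1} + N_{k-1}^3.
N_0 = 4
So |H| = 4.
Each predicate of arity r yields |H|^r ground atoms (one per choice of an r-tuple from H):
  Link: 4^2 = 16;  Path: 4
Total ground atoms: 16 + 4 = 20.

20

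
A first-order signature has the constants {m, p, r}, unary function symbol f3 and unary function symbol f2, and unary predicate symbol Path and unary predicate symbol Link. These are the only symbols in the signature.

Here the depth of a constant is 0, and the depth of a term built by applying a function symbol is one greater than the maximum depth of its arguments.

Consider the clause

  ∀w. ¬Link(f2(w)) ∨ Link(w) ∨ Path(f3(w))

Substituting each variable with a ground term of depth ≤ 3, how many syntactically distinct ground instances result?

45

Ground terms of depth ≤ 3:
  Let N_k count ground terms of depth at most k. Each non-constant term of depth ≤ k is some function symbol applied to depth-≤(k−1) arguments, giving N_k = 3 + N_{k-1} + N_{k-1}.
  N_0 = 3
  N_1 = 3 + 3 + 3 = 9
  N_2 = 3 + 9 + 9 = 21
  N_3 = 3 + 21 + 21 = 45
So there are 45 ground terms available for substitution.
The clause has 1 distinct variable (w), which appears in the body. In the free term algebra distinct substitutions yield syntactically distinct ground instances.
Number of ground instances = 45.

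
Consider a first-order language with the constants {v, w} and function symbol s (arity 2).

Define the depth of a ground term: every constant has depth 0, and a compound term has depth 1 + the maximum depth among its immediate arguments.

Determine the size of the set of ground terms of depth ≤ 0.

If N_k denotes the number of depth-≤k ground terms, the 2 constants give N_0 = 2, and each function symbol of arity r contributes N_{k-1}^r new terms at level k: N_k = 2 + N_{k-1}^2.
N_0 = 2
Explicitly: v, w.

2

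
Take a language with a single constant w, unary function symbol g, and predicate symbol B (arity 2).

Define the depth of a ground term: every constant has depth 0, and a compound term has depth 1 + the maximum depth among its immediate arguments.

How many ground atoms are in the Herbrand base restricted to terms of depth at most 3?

First count ground terms of depth ≤ 3.
Write N_k for the number of ground terms of depth ≤ k. A term of depth ≤ k is either a constant or a function symbol applied to arguments of depth ≤ k−1, so N_k = 1 + N_{k-1}.
N_0 = 1
N_1 = 1 + 1 = 2
N_2 = 1 + 2 = 3
N_3 = 1 + 3 = 4
So |H| = 4.
Each predicate of arity r yields |H|^r ground atoms (one per choice of an r-tuple from H):
  B: 4^2 = 16
Total ground atoms: 16.

16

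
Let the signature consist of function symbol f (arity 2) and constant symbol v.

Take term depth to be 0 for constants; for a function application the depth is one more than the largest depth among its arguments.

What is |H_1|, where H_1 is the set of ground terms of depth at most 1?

Count level by level. With function symbols f/2, the terms of depth ≤ k are the 1 constant together with each function applied to depth-≤(k−1) tuples, so N_k = 1 + N_{k-1}^2.
N_0 = 1
N_1 = 1 + 1^2 = 2
Explicitly: v, f(v, v).

2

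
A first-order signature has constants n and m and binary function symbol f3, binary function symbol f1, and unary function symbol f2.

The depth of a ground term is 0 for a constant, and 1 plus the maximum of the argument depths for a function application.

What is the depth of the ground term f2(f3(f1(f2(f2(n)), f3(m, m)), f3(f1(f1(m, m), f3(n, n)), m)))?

depth(f2(n)) = 1 + depth(n) = 1 + 0 = 1
depth(f2(f2(n))) = 1 + depth(f2(n)) = 1 + 1 = 2
depth(f3(m, m)) = 1 + max(0, 0) = 1
depth(f1(f2(f2(n)), f3(m, m))) = 1 + max(2, 1) = 3
depth(f1(m, m)) = 1 + max(0, 0) = 1
depth(f3(n, n)) = 1 + max(0, 0) = 1
depth(f1(f1(m, m), f3(n, n))) = 1 + max(1, 1) = 2
depth(f3(f1(f1(m, m), f3(n, n)), m)) = 1 + max(2, 0) = 3
depth(f3(f1(f2(f2(n)), f3(m, m)), f3(f1(f1(m, m), f3(n, n)), m))) = 1 + max(3, 3) = 4
depth(f2(f3(f1(f2(f2(n)), f3(m, m)), f3(f1(f1(m, m), f3(n, n)), m)))) = 1 + depth(f3(f1(f2(f2(n)), f3(m, m)), f3(f1(f1(m, m), f3(n, n)), m))) = 1 + 4 = 5

5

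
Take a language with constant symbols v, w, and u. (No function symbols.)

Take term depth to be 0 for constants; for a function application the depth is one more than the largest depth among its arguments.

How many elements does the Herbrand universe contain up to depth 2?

3

With no function symbols every ground term is a constant, so there are exactly 3 ground terms at every depth bound.
N_0 = 3
N_1 = 3
N_2 = 3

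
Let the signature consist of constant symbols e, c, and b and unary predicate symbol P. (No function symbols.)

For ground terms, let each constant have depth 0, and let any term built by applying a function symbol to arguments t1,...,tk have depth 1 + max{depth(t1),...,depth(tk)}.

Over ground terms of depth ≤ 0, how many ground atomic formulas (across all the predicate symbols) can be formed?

3

First count ground terms of depth ≤ 0.
With no function symbols every ground term is a constant, so there are exactly 3 ground terms at every depth bound.
N_0 = 3
Explicitly: e, c, b.
So |H| = 3.
Ground atoms are formed by filling each argument slot of a predicate with a term from H, so an r-ary predicate gives |H|^r atoms:
  P: 3
Total ground atoms: 3.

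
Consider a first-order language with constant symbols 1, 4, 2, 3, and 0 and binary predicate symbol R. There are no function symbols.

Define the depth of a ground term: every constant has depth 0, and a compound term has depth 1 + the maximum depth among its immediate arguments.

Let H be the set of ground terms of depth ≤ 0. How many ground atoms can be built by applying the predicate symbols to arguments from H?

25

First count ground terms of depth ≤ 0.
With no function symbols every ground term is a constant, so there are exactly 5 ground terms at every depth bound.
N_0 = 5
So |H| = 5.
A ground atom is a predicate applied to a tuple of terms from H, so the count is the sum over predicates of |H|^arity:
  R: 5^2 = 25
Total ground atoms: 25.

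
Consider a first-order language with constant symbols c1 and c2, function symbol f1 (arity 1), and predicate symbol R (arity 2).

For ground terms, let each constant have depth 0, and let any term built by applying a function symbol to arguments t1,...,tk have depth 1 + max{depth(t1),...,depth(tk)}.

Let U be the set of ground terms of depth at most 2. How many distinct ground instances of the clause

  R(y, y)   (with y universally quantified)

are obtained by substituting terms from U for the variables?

6

Ground terms of depth ≤ 2:
  Count level by level. With function symbols f1/1, the terms of depth ≤ k are the 2 constants together with each function applied to depth-≤(k−1) tuples, so N_k = 2 + N_{k-1}.
  N_0 = 2
  N_1 = 2 + 2 = 4
  N_2 = 2 + 4 = 6
So there are 6 ground terms available for substitution.
The variable y ranges independently over the available ground terms, and distinct assignments produce distinct instances.
Number of ground instances = 6.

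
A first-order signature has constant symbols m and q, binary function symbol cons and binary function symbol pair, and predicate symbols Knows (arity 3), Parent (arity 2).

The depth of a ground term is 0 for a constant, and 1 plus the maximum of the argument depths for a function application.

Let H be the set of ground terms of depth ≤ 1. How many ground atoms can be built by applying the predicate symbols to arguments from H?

1100

First count ground terms of depth ≤ 1.
Let N_k = |{terms of depth ≤ k}|. Then N_0 = 2 and N_k = 2 + N_{k-1}^2 + N_{k-1}^2 for k ≥ 1 (one summand per function symbol, arity giving the exponent).
N_0 = 2
N_1 = 2 + 2^2 + 2^2 = 10
So |H| = 10.
A ground atom is a predicate applied to a tuple of terms from H, so the count is the sum over predicates of |H|^arity:
  Knows: 10^3 = 1000;  Parent: 10^2 = 100
Total ground atoms: 1000 + 100 = 1100.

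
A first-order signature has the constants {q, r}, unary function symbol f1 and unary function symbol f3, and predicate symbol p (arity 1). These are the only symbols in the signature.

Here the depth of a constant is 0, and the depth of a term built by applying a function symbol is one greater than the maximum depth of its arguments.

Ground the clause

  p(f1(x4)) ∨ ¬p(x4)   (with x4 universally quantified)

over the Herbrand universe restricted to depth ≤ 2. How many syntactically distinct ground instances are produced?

Ground terms of depth ≤ 2:
  Count level by level. With function symbols f1/1, f3/1, the terms of depth ≤ k are the 2 constants together with each function applied to depth-≤(k−1) tuples, so N_k = 2 + N_{k-1} + N_{k-1}.
  N_0 = 2
  N_1 = 2 + 2 + 2 = 6
  N_2 = 2 + 6 + 6 = 14
So there are 14 ground terms available for substitution.
The clause has 1 distinct variable (x4), which appears in the body. In the free term algebra distinct substitutions yield syntactically distinct ground instances.
Number of ground instances = 14.

14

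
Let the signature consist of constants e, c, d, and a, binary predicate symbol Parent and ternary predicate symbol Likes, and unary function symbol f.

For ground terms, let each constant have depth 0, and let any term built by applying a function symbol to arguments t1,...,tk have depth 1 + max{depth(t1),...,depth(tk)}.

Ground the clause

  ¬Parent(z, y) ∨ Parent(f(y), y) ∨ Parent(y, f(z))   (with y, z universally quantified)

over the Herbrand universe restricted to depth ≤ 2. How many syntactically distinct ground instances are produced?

Ground terms of depth ≤ 2:
  If N_k denotes the number of depth-≤k ground terms, the 4 constants give N_0 = 4, and each function symbol of arity r contributes N_{k-1}^r new terms at level k: N_k = 4 + N_{k-1}.
  N_0 = 4
  N_1 = 4 + 4 = 8
  N_2 = 4 + 8 = 12
So there are 12 ground terms available for substitution.
The clause has 2 distinct variables (y, z), each appearing in the body. In the free term algebra distinct substitutions yield syntactically distinct ground instances.
Number of ground instances = 12^2 = 144.

144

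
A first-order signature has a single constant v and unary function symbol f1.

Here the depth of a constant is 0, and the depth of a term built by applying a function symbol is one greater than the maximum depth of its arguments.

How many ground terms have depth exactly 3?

1

If N_k denotes the number of depth-≤k ground terms, the 1 constant gives N_0 = 1, and each function symbol of arity r contributes N_{k-1}^r new terms at level k: N_k = 1 + N_{k-1}.
N_0 = 1
N_1 = 1 + 1 = 2
N_2 = 1 + 2 = 3
N_3 = 1 + 3 = 4
Terms of depth exactly 3: N_3 − N_2 = 4 − 3 = 1.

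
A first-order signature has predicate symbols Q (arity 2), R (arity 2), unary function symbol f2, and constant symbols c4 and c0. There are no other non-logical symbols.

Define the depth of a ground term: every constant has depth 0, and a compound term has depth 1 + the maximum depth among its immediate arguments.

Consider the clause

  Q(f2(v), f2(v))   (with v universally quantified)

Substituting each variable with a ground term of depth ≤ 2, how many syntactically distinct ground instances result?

6

Ground terms of depth ≤ 2:
  Let N_k count ground terms of depth at most k. Each non-constant term of depth ≤ k is some function symbol applied to depth-≤(k−1) arguments, giving N_k = 2 + N_{k-1}.
  N_0 = 2
  N_1 = 2 + 2 = 4
  N_2 = 2 + 4 = 6
  Explicitly: c4, c0, f2(c4), f2(c0), f2(f2(c4)), f2(f2(c0)).
So there are 6 ground terms available for substitution.
There is 1 variable to instantiate (v),  occurring in at least one literal, so different choices give different ground instances.
Number of ground instances = 6.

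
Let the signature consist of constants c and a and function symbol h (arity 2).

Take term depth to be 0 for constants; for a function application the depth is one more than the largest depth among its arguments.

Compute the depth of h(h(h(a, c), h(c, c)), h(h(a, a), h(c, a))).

3

depth(h(a, c)) = 1 + max(0, 0) = 1
depth(h(c, c)) = 1 + max(0, 0) = 1
depth(h(h(a, c), h(c, c))) = 1 + max(1, 1) = 2
depth(h(a, a)) = 1 + max(0, 0) = 1
depth(h(c, a)) = 1 + max(0, 0) = 1
depth(h(h(a, a), h(c, a))) = 1 + max(1, 1) = 2
depth(h(h(h(a, c), h(c, c)), h(h(a, a), h(c, a)))) = 1 + max(2, 2) = 3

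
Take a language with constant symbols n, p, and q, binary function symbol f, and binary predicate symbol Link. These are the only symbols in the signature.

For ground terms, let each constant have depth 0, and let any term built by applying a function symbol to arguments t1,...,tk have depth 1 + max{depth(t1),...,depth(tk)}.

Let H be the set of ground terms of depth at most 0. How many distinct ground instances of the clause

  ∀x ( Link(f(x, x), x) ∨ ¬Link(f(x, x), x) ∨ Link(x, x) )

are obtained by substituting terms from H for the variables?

Ground terms of depth ≤ 0:
  Count level by level. With function symbols f/2, the terms of depth ≤ k are the 3 constants together with each function applied to depth-≤(k−1) tuples, so N_k = 3 + N_{k-1}^2.
  N_0 = 3
So there are 3 ground terms available for substitution.
There is 1 variable to instantiate (x),  occurring in at least one literal, so different choices give different ground instances.
Number of ground instances = 3.

3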